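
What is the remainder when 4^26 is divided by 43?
By repeated squaring (mod 43): 4^{1}≡4, 4^{2}≡16, 4^{4}≡41, 4^{8}≡4, 4^{16}≡16. Then 4^{26} = 4^{16+8+2} ≡ 16 × 4 × 16 ≡ 35 (mod 43)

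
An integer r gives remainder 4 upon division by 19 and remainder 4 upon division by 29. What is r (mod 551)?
M = 19 × 29 = 551. M₁ = 29, y₁ ≡ 2 (mod 19). M₂ = 19, y₂ ≡ 26 (mod 29). r = 4×29×2 + 4×19×26 ≡ 4 (mod 551)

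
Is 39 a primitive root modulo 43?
39^{14} ≡ 1 mod 43 and 14 < 42, so ord_43(39) = 14 ≠ 42 and 39 is not a primitive root.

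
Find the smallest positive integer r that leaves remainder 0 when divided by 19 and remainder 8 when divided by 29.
M = 19 × 29 = 551. M₁ = 29, y₁ ≡ 2 (mod 19). M₂ = 19, y₂ ≡ 26 (mod 29). r = 0×29×2 + 8×19×26 ≡ 95 (mod 551)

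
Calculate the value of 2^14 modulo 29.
By repeated squaring (mod 29): 2^{1}≡2, 2^{2}≡4, 2^{4}≡16, 2^{8}≡24. Then 2^{14} = 2^{8+4+2} ≡ 24 × 16 × 4 ≡ 28 (mod 29)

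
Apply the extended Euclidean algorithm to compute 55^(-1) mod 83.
Extended GCD: 55(-3) + 83(2) = 1. So 55^(-1) ≡ -3 ≡ 80 mod 83. Verify: 55 × 80 = 4400 ≡ 1 mod 83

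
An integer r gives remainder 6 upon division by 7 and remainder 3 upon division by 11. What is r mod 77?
M = 7 × 11 = 77. M₁ = 11, y₁ ≡ 2 mod 7. M₂ = 7, y₂ ≡ 8 mod 11. r = 6×11×2 + 3×7×8 ≡ 69 mod 77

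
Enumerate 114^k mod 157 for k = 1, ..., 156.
114^1, 114^2, ..., 114^{156} mod 157: [114, 122, 92, 126, 77, 143, 131, 19, 125, 120, 21, 39, 50, 48, 134, 47, 20, 82, 85, 113, 8, 127, 34, 108, 66, 145, 45, 106, 152, 58, 18, 11, 155, 86, 70, 130, 62, 3, 28, 52, 119, 64, 74, 115, 79, 57, 61, 46, 63, 117, 150, 144, 88, 141, 60, 89, 98, 25, 24, 67, 102, 10, 41, 121, 135, 4, 142, 17, 54, 33, 151, 101, 53, 76, 29, 9, 84, 156, 43, 35, 65, 31, 80, 14, 26, 138, 32, 37, 136, 118, 107, 109, 23, 110, 137, 75, 72, 44, 149, 30, 123, 49, 91, 12, 112, 51, 5, 99, 139, 146, 2, 71, 87, 27, 95, 154, 129, 105, 38, 93, 83, 42, 78, 100, 96, 111, 94, 40, 7, 13, 69, 16, 97, 68, 59, 132, 133, 90, 55, 147, 116, 36, 22, 153, 15, 140, 103, 124, 6, 56, 104, 81, 128, 148, 73, 1]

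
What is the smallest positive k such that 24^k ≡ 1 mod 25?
Powers of 24 mod 25: 24^1≡24, 24^2≡1. Order = 2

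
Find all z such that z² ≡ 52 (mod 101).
The square roots of 52 mod 101 are 31 and 70. Verify: 31² = 961 ≡ 52 (mod 101)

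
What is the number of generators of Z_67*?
There are φ(67-1) = φ(66) = 20 primitive roots modulo 67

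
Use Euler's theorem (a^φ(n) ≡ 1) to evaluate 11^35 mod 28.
By Euler: 11^{12} ≡ 1 mod 28 since gcd(11, 28) = 1. 35 = 2×12 + 11. So 11^{35} ≡ 11^{11} ≡ 23 mod 28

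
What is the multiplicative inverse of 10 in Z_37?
Since 37 is prime, by Fermat 10^(-1) ≡ 10^{35} ≡ 26 (mod 37). Verify: 10 × 26 = 260 ≡ 1 (mod 37)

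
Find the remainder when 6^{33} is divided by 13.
By Fermat: 6^{12} ≡ 1 mod 13. 33 = 2×12 + 9. So 6^{33} ≡ 6^{9} ≡ 5 mod 13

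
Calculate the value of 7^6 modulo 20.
By repeated squaring (mod 20): 7^{1}≡7, 7^{2}≡9, 7^{4}≡1. Then 7^{6} = 7^{4+2} ≡ 1 × 9 ≡ 9 (mod 20)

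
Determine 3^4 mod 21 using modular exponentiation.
3^{4} = 81 ≡ 18 mod 21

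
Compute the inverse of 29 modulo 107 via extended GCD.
Extended GCD: 29(48) + 107(-13) = 1. So 29^(-1) ≡ 48 mod 107. Verify: 29 × 48 = 1392 ≡ 1 mod 107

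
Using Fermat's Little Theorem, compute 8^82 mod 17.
By Fermat: 8^{16} ≡ 1 (mod 17). 82 = 5×16 + 2. So 8^{82} ≡ 8^{2} ≡ 13 (mod 17)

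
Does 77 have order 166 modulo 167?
77^{83} ≡ 1 (mod 167) and 83 < 166, so ord_167(77) = 83 ≠ 166 and 77 is not a primitive root.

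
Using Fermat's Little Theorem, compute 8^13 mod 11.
By Fermat: 8^{10} ≡ 1 mod 11. So 8^{13} = 8^{10} · 8^{3} ≡ 8^{3} ≡ 6 mod 11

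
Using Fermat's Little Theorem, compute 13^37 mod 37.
By Fermat: 13^{36} ≡ 1 (mod 37). So 13^{37} = 13^{36} · 13^{1} ≡ 13^{1} ≡ 13 (mod 37)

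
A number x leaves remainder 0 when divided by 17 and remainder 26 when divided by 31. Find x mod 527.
M = 17 × 31 = 527. M₁ = 31, y₁ ≡ 11 mod 17. M₂ = 17, y₂ ≡ 11 mod 31. x = 0×31×11 + 26×17×11 ≡ 119 mod 527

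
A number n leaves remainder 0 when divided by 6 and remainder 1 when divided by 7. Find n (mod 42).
M = 6 × 7 = 42. M₁ = 7, y₁ ≡ 1 (mod 6). M₂ = 6, y₂ ≡ 6 (mod 7). n = 0×7×1 + 1×6×6 ≡ 36 (mod 42)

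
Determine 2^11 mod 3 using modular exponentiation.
Using Fermat: 2^{2} ≡ 1 mod 3. 11 ≡ 1 mod 2. So 2^{11} ≡ 2^{1} ≡ 2 mod 3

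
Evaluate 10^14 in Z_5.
By repeated squaring (mod 5): 10^{1}≡0, 10^{2}≡0, 10^{4}≡0, 10^{8}≡0. Then 10^{14} = 10^{8+4+2} ≡ 0 × 0 × 0 ≡ 0 (mod 5)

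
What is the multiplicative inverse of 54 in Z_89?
Since 89 is prime, by Fermat 54^(-1) ≡ 54^{87} ≡ 61 mod 89. Verify: 54 × 61 = 3294 ≡ 1 mod 89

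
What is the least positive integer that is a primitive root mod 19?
g = 2. For each prime q|18: 2^{9}≡18, 2^{6}≡7, none ≡ 1, so ord_19(2) = 18 and 2 is a primitive root.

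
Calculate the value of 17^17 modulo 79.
By repeated squaring (mod 79): 17^{1}≡17, 17^{2}≡52, 17^{4}≡18, 17^{8}≡8, 17^{16}≡64. Then 17^{17} = 17^{16+1} ≡ 64 × 17 ≡ 61 (mod 79)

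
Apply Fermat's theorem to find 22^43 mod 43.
By Fermat: 22^{42} ≡ 1 mod 43. So 22^{43} = 22^{42} · 22^{1} ≡ 22^{1} ≡ 22 mod 43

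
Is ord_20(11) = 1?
Powers of 11 mod 20: 11^1≡11, 11^2≡1. 11^1≡11≢1, so ord ≠ 1. No, the actual order is 2.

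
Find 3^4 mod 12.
3^{4} = 81 ≡ 9 mod 12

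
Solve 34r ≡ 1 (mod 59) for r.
Since 59 is prime, by Fermat 34^(-1) ≡ 34^{57} ≡ 33 (mod 59). Verify: 34 × 33 = 1122 ≡ 1 (mod 59)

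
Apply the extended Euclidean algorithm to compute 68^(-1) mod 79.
Extended GCD: 68(-36) + 79(31) = 1. So 68^(-1) ≡ -36 ≡ 43 mod 79. Verify: 68 × 43 = 2924 ≡ 1 mod 79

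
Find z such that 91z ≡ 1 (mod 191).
Since 191 is prime, by Fermat 91^(-1) ≡ 91^{189} ≡ 21 (mod 191). Verify: 91 × 21 = 1911 ≡ 1 (mod 191)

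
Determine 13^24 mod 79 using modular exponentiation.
By repeated squaring mod 79: 13^{1}≡13, 13^{2}≡11, 13^{4}≡42, 13^{8}≡26, 13^{16}≡44. Then 13^{24} = 13^{16+8} ≡ 44 × 26 ≡ 38 mod 79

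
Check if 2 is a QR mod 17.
By Euler's criterion: 2^{8} ≡ 1 (mod 17). Since this equals 1, 2 is a QR.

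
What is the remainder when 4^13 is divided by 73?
By repeated squaring (mod 73): 4^{1}≡4, 4^{2}≡16, 4^{4}≡37, 4^{8}≡55. Then 4^{13} = 4^{8+4+1} ≡ 55 × 37 × 4 ≡ 37 (mod 73)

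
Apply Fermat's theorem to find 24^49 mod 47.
By Fermat: 24^{46} ≡ 1 mod 47. So 24^{49} = 24^{46} · 24^{3} ≡ 24^{3} ≡ 6 mod 47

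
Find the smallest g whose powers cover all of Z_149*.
g = 2. Powers: [2, 4, 8, 16, 32, 64, 128, 107, 65, 130, ...] generates all 148 non-zero residues.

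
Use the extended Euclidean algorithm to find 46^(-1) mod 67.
Extended GCD: 46(-16) + 67(11) = 1. So 46^(-1) ≡ -16 ≡ 51 (mod 67). Verify: 46 × 51 = 2346 ≡ 1 (mod 67)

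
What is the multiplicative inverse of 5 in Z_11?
Since 11 is prime, by Fermat 5^(-1) ≡ 5^{9} ≡ 9 mod 11. Verify: 5 × 9 = 45 ≡ 1 mod 11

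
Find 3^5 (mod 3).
By repeated squaring (mod 3): 3^{1}≡0, 3^{2}≡0, 3^{4}≡0. Then 3^{5} = 3^{4+1} ≡ 0 × 0 ≡ 0 (mod 3)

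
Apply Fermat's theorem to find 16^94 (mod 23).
By Fermat: 16^{22} ≡ 1 (mod 23). 94 = 4×22 + 6. So 16^{94} ≡ 16^{6} ≡ 4 (mod 23)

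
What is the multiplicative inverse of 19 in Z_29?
Since 29 is prime, by Fermat 19^(-1) ≡ 19^{27} ≡ 26 mod 29. Verify: 19 × 26 = 494 ≡ 1 mod 29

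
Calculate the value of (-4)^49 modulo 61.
By repeated squaring (mod 61): (-4)^{1}≡57, (-4)^{2}≡16, (-4)^{4}≡12, (-4)^{8}≡22, (-4)^{16}≡57, (-4)^{32}≡16. Then (-4)^{49} = (-4)^{32+16+1} ≡ 16 × 57 × 57 ≡ 12 (mod 61)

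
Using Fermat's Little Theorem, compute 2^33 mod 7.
By Fermat: 2^{6} ≡ 1 (mod 7). 33 = 5×6 + 3. So 2^{33} ≡ 2^{3} ≡ 1 (mod 7)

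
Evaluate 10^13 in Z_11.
Using Fermat: 10^{10} ≡ 1 (mod 11). 13 ≡ 3 (mod 10). So 10^{13} ≡ 10^{3} ≡ 10 (mod 11)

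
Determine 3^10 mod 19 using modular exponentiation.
By repeated squaring (mod 19): 3^{1}≡3, 3^{2}≡9, 3^{4}≡5, 3^{8}≡6. Then 3^{10} = 3^{8+2} ≡ 6 × 9 ≡ 16 (mod 19)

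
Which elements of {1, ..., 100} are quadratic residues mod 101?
Quadratic residues modulo 101: {1, 4, 5, 6, 9, 13, 14, 16, 17, 19, 20, 21, 22, 23, 24, 25, 30, 31, 33, 36, 37, 43, 45, 47, 49, 52, 54, 56, 58, 64, 65, 68, 70, 71, 76, 77, 78, 79, 80, 81, 82, 84, 85, 87, 88, 92, 95, 96, 97, 100}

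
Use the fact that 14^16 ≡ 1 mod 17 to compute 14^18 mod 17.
By Fermat: 14^{16} ≡ 1 mod 17. So 14^{18} = 14^{16} · 14^{2} ≡ 14^{2} ≡ 9 mod 17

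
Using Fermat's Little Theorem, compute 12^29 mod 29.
By Fermat: 12^{28} ≡ 1 mod 29. So 12^{29} = 12^{28} · 12^{1} ≡ 12^{1} ≡ 12 mod 29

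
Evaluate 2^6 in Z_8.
By repeated squaring mod 8: 2^{1}≡2, 2^{2}≡4, 2^{4}≡0. Then 2^{6} = 2^{4+2} ≡ 0 × 4 ≡ 0 mod 8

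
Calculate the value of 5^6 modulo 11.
By repeated squaring mod 11: 5^{1}≡5, 5^{2}≡3, 5^{4}≡9. Then 5^{6} = 5^{4+2} ≡ 9 × 3 ≡ 5 mod 11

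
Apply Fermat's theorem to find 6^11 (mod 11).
By Fermat: 6^{10} ≡ 1 (mod 11). So 6^{11} = 6^{10} · 6^{1} ≡ 6^{1} ≡ 6 (mod 11)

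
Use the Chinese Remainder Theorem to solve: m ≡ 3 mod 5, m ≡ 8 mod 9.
M = 5 × 9 = 45. M₁ = 9, y₁ ≡ 4 mod 5. M₂ = 5, y₂ ≡ 2 mod 9. m = 3×9×4 + 8×5×2 ≡ 8 mod 45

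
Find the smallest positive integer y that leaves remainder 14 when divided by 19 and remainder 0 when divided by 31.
M = 19 × 31 = 589. M₁ = 31, y₁ ≡ 8 mod 19. M₂ = 19, y₂ ≡ 18 mod 31. y = 14×31×8 + 0×19×18 ≡ 527 mod 589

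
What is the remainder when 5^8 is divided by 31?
By repeated squaring mod 31: 5^{1}≡5, 5^{2}≡25, 5^{4}≡5, 5^{8}≡25. So 5^{8} ≡ 25 mod 31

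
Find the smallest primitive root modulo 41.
g = 6. For each prime q|40: 6^{20}≡40, 6^{8}≡10, none ≡ 1, so ord_41(6) = 40 and 6 is a primitive root.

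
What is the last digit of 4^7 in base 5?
Using Fermat: 4^{4} ≡ 1 mod 5. 7 ≡ 3 mod 4. So 4^{7} ≡ 4^{3} ≡ 4 mod 5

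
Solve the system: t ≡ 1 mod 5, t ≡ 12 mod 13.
M = 5 × 13 = 65. M₁ = 13, y₁ ≡ 2 mod 5. M₂ = 5, y₂ ≡ 8 mod 13. t = 1×13×2 + 12×5×8 ≡ 51 mod 65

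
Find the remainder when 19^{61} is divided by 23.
By Fermat: 19^{22} ≡ 1 mod 23. 61 = 2×22 + 17. So 19^{61} ≡ 19^{17} ≡ 21 mod 23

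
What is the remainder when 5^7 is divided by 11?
By repeated squaring mod 11: 5^{1}≡5, 5^{2}≡3, 5^{4}≡9. Then 5^{7} = 5^{4+2+1} ≡ 9 × 3 × 5 ≡ 3 mod 11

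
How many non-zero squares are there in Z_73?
The squaring map on Z_73* is 2-to-1, so there are (72)/2 = 36 QRs.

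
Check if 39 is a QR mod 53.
By Euler's criterion: 39^{26} ≡ 52 (mod 53). Since this equals -1 (≡ 52), 39 is not a QR.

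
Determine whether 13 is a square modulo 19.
By Euler's criterion: 13^{9} ≡ 18 (mod 19). Since this equals -1 (≡ 18), 13 is not a QR.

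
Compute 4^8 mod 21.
By repeated squaring mod 21: 4^{1}≡4, 4^{2}≡16, 4^{4}≡4, 4^{8}≡16. So 4^{8} ≡ 16 mod 21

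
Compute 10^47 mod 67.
By repeated squaring (mod 67): 10^{1}≡10, 10^{2}≡33, 10^{4}≡17, 10^{8}≡21, 10^{16}≡39, 10^{32}≡47. Then 10^{47} = 10^{32+8+4+2+1} ≡ 47 × 21 × 17 × 33 × 10 ≡ 56 (mod 67)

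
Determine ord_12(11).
Powers of 11 mod 12: 11^1≡11, 11^2≡1. So the order of 11 is 2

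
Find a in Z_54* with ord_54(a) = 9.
7 has order 9 mod 54 since 7^{9} ≡ 1 (mod 54) and no smaller power works.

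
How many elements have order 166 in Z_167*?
There are φ(167-1) = φ(166) = 82 primitive roots modulo 167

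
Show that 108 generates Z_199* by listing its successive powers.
108^1, 108^2, ..., 108^{198} mod 199: [108, 122, 42, 158, 149, 172, 69, 89, 60, 112, 156, 132, 127, 184, 171, 160, 166, 18, 153, 7, 159, 58, 95, 111, 48, 10, 85, 26, 22, 187, 97, 128, 93, 94, 3, 125, 167, 126, 76, 49, 118, 8, 68, 180, 137, 70, 197, 182, 154, 115, 82, 100, 54, 61, 21, 79, 174, 86, 134, 144, 30, 56, 78, 66, 163, 92, 185, 80, 83, 9, 176, 103, 179, 29, 147, 155, 24, 5, 142, 13, 11, 193, 148, 64, 146, 47, 101, 162, 183, 63, 38, 124, 59, 4, 34, 90, 168, 35, 198, 91, 77, 157, 41, 50, 27, 130, 110, 139, 87, 43, 67, 72, 15, 28, 39, 33, 181, 46, 192, 40, 141, 104, 88, 151, 189, 114, 173, 177, 12, 102, 71, 106, 105, 196, 74, 32, 73, 123, 150, 81, 191, 131, 19, 62, 129, 2, 17, 45, 84, 117, 99, 145, 138, 178, 120, 25, 113, 65, 55, 169, 143, 121, 133, 36, 107, 14, 119, 116, 190, 23, 96, 20, 170, 52, 44, 175, 194, 57, 186, 188, 6, 51, 135, 53, 152, 98, 37, 16, 136, 161, 75, 140, 195, 165, 109, 31, 164, 1]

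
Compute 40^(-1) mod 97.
Since 97 is prime, by Fermat 40^(-1) ≡ 40^{95} ≡ 17 mod 97. Verify: 40 × 17 = 680 ≡ 1 mod 97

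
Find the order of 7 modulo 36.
Powers of 7 mod 36: 7^1≡7, 7^2≡13, 7^3≡19, 7^4≡25, 7^5≡31, 7^6≡1. Order = 6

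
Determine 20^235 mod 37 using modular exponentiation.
Using Fermat: 20^{36} ≡ 1 mod 37. 235 ≡ 19 mod 36. So 20^{235} ≡ 20^{19} ≡ 17 mod 37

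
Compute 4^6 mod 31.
By repeated squaring mod 31: 4^{1}≡4, 4^{2}≡16, 4^{4}≡8. Then 4^{6} = 4^{4+2} ≡ 8 × 16 ≡ 4 mod 31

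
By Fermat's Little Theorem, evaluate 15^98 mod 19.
By Fermat: 15^{18} ≡ 1 mod 19. 98 = 5×18 + 8. So 15^{98} ≡ 15^{8} ≡ 5 mod 19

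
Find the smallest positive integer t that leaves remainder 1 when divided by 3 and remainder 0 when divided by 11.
M = 3 × 11 = 33. M₁ = 11, y₁ ≡ 2 (mod 3). M₂ = 3, y₂ ≡ 4 (mod 11). t = 1×11×2 + 0×3×4 ≡ 22 (mod 33)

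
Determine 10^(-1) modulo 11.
Since 11 is prime, by Fermat 10^(-1) ≡ 10^{9} ≡ 10 (mod 11). Verify: 10 × 10 = 100 ≡ 1 (mod 11)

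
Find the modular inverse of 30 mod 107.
Since 107 is prime, by Fermat 30^(-1) ≡ 30^{105} ≡ 25 mod 107. Verify: 30 × 25 = 750 ≡ 1 mod 107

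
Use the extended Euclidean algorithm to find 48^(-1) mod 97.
Extended GCD: 48(-2) + 97(1) = 1. So 48^(-1) ≡ -2 ≡ 95 mod 97. Verify: 48 × 95 = 4560 ≡ 1 mod 97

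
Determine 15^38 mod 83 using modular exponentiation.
By repeated squaring (mod 83): 15^{1}≡15, 15^{2}≡59, 15^{4}≡78, 15^{8}≡25, 15^{16}≡44, 15^{32}≡27. Then 15^{38} = 15^{32+4+2} ≡ 27 × 78 × 59 ≡ 3 (mod 83)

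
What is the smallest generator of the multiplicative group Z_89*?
g = 3. Powers: [3, 9, 27, 81, 65, 17, 51, ...] generates all 88 non-zero residues.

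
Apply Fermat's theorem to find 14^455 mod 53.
By Fermat: 14^{52} ≡ 1 mod 53. 455 ≡ 39 mod 52. So 14^{455} ≡ 14^{39} ≡ 30 mod 53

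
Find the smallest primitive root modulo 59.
g = 2. For each prime q|58: 2^{29}≡58, 2^{2}≡4, none ≡ 1, so ord_59(2) = 58 and 2 is a primitive root.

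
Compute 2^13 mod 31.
By repeated squaring (mod 31): 2^{1}≡2, 2^{2}≡4, 2^{4}≡16, 2^{8}≡8. Then 2^{13} = 2^{8+4+1} ≡ 8 × 16 × 2 ≡ 8 (mod 31)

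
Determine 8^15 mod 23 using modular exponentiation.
By repeated squaring mod 23: 8^{1}≡8, 8^{2}≡18, 8^{4}≡2, 8^{8}≡4. Then 8^{15} = 8^{8+4+2+1} ≡ 4 × 2 × 18 × 8 ≡ 2 mod 23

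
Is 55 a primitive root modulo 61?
ord_61(55) divides 60. For each prime q|60: 55^{30}≡60, 55^{20}≡47, 55^{12}≡20, none ≡ 1. So 55 has order 60 and is a primitive root mod 61.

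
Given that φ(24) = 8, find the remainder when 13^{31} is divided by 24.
By Euler: 13^{8} ≡ 1 (mod 24) since gcd(13, 24) = 1. 31 = 3×8 + 7. So 13^{31} ≡ 13^{7} ≡ 13 (mod 24)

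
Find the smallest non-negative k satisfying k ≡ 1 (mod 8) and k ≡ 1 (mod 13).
M = 8 × 13 = 104. M₁ = 13, y₁ ≡ 5 (mod 8). M₂ = 8, y₂ ≡ 5 (mod 13). k = 1×13×5 + 1×8×5 ≡ 1 (mod 104)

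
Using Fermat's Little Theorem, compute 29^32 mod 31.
By Fermat: 29^{30} ≡ 1 (mod 31). So 29^{32} = 29^{30} · 29^{2} ≡ 29^{2} ≡ 4 (mod 31)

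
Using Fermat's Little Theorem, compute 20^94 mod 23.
By Fermat: 20^{22} ≡ 1 mod 23. 94 = 4×22 + 6. So 20^{94} ≡ 20^{6} ≡ 16 mod 23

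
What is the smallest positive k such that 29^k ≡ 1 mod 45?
Powers of 29 mod 45: 29^1≡29, 29^2≡31, 29^3≡44, 29^4≡16, 29^5≡14, 29^6≡1. ord_45(29) = 6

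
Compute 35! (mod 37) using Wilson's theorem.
(36)! = (35)! × (36) ≡ -1 (mod 37). So (35)! ≡ -1 × (36)^(-1) ≡ (-1)×(-1) = 1 (mod 37)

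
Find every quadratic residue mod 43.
Squares in Z_43*: {1, 4, 6, 9, 10, 11, 13, 14, 15, 16, 17, 21, 23, 24, 25, 31, 35, 36, 38, 40, 41}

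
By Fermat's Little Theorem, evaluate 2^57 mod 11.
By Fermat: 2^{10} ≡ 1 mod 11. 57 = 5×10 + 7. So 2^{57} ≡ 2^{7} ≡ 7 mod 11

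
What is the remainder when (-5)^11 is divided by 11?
Using Fermat: (-5)^{10} ≡ 1 mod 11. 11 ≡ 1 mod 10. So (-5)^{11} ≡ (-5)^{1} ≡ 6 mod 11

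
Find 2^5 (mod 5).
Using Fermat: 2^{4} ≡ 1 (mod 5). 5 ≡ 1 (mod 4). So 2^{5} ≡ 2^{1} ≡ 2 (mod 5)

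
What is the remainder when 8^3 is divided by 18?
8^{3} = 512 ≡ 8 (mod 18)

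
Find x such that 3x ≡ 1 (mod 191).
Since 191 is prime, by Fermat 3^(-1) ≡ 3^{189} ≡ 64 (mod 191). Verify: 3 × 64 = 192 ≡ 1 (mod 191)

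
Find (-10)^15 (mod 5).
By repeated squaring (mod 5): (-10)^{1}≡0, (-10)^{2}≡0, (-10)^{4}≡0, (-10)^{8}≡0. Then (-10)^{15} = (-10)^{8+4+2+1} ≡ 0 × 0 × 0 × 0 ≡ 0 (mod 5)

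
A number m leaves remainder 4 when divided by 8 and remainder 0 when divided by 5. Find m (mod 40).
M = 8 × 5 = 40. M₁ = 5, y₁ ≡ 5 (mod 8). M₂ = 8, y₂ ≡ 2 (mod 5). m = 4×5×5 + 0×8×2 ≡ 20 (mod 40)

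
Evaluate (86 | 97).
(86/97) = 86^{48} mod 97 = 1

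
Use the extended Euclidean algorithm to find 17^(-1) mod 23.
Extended GCD: 17(-4) + 23(3) = 1. So 17^(-1) ≡ -4 ≡ 19 mod 23. Verify: 17 × 19 = 323 ≡ 1 mod 23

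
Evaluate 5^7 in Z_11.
By repeated squaring mod 11: 5^{1}≡5, 5^{2}≡3, 5^{4}≡9. Then 5^{7} = 5^{4+2+1} ≡ 9 × 3 × 5 ≡ 3 mod 11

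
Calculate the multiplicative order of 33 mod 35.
Powers of 33 mod 35: 33^1≡33, 33^2≡4, 33^3≡27, 33^4≡16, 33^5≡3, 33^6≡29, 33^7≡12, 33^8≡11, 33^9≡13, 33^10≡9, 33^11≡17, 33^12≡1. ord_35(33) = 12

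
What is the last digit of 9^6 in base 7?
Using Fermat: 9^{6} ≡ 1 (mod 7). 6 ≡ 0 (mod 6). So 9^{6} ≡ 9^{0} ≡ 1 (mod 7)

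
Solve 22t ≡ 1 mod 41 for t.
Since 41 is prime, by Fermat 22^(-1) ≡ 22^{39} ≡ 28 mod 41. Verify: 22 × 28 = 616 ≡ 1 mod 41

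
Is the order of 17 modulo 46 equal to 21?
Powers of 17 mod 46: 17^1≡17, 17^2≡13, 17^3≡37, 17^4≡31, 17^5≡21, 17^6≡35, 17^7≡43, 17^8≡41, 17^9≡7, 17^10≡27, 17^11≡45, 17^12≡29, 17^13≡33, 17^14≡9, 17^15≡15, 17^16≡25, 17^17≡11, 17^18≡3, 17^19≡5, 17^20≡39, 17^21≡19, 17^22≡1. 17^21≡19≢1, so ord ≠ 21. No, the actual order is 22.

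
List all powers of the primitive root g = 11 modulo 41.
11^1, 11^2, ..., 11^{40} mod 41: [11, 39, 19, 4, 3, 33, 35, 16, 12, 9, 17, 23, 7, 36, 27, 10, 28, 21, 26, 40, 30, 2, 22, 37, 38, 8, 6, 25, 29, 32, 24, 18, 34, 5, 14, 31, 13, 20, 15, 1]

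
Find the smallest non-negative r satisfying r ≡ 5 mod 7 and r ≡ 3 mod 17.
M = 7 × 17 = 119. M₁ = 17, y₁ ≡ 5 mod 7. M₂ = 7, y₂ ≡ 5 mod 17. r = 5×17×5 + 3×7×5 ≡ 54 mod 119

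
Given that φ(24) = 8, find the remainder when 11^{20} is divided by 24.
By Euler: 11^{8} ≡ 1 (mod 24) since gcd(11, 24) = 1. 20 = 2×8 + 4. So 11^{20} ≡ 11^{4} ≡ 1 (mod 24)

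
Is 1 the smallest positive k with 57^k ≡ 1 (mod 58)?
Powers of 57 mod 58: 57^1≡57, 57^2≡1. 57^1≡57≢1, so ord ≠ 1. No, the actual order is 2.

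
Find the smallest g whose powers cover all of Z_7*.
g = 3. For each prime q|6: 3^{3}≡6, 3^{2}≡2, none ≡ 1, so ord_7(3) = 6 and 3 is a primitive root.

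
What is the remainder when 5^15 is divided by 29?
By repeated squaring mod 29: 5^{1}≡5, 5^{2}≡25, 5^{4}≡16, 5^{8}≡24. Then 5^{15} = 5^{8+4+2+1} ≡ 24 × 16 × 25 × 5 ≡ 5 mod 29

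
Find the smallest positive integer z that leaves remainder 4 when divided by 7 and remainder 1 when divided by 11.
M = 7 × 11 = 77. M₁ = 11, y₁ ≡ 2 (mod 7). M₂ = 7, y₂ ≡ 8 (mod 11). z = 4×11×2 + 1×7×8 ≡ 67 (mod 77)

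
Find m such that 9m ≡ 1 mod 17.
Since 17 is prime, by Fermat 9^(-1) ≡ 9^{15} ≡ 2 mod 17. Verify: 9 × 2 = 18 ≡ 1 mod 17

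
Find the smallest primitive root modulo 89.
g = 3. For each prime q|88: 3^{44}≡88, 3^{8}≡64, none ≡ 1, so ord_89(3) = 88 and 3 is a primitive root.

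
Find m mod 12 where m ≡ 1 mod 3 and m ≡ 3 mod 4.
M = 3 × 4 = 12. M₁ = 4, y₁ ≡ 1 mod 3. M₂ = 3, y₂ ≡ 3 mod 4. m = 1×4×1 + 3×3×3 ≡ 7 mod 12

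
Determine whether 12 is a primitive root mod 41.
ord_41(12) divides 40. For each prime q|40: 12^{20}≡40, 12^{8}≡18, none ≡ 1. So 12 has order 40 and is a primitive root mod 41.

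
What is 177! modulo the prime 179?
(178)! = (177)! × (178) ≡ -1 mod 179. So (177)! ≡ -1 × (178)^(-1) ≡ (-1)×(-1) = 1 mod 179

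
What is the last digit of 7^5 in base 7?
By repeated squaring (mod 7): 7^{1}≡0, 7^{2}≡0, 7^{4}≡0. Then 7^{5} = 7^{4+1} ≡ 0 × 0 ≡ 0 (mod 7)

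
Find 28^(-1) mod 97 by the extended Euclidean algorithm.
Extended GCD: 28(-45) + 97(13) = 1. So 28^(-1) ≡ -45 ≡ 52 mod 97. Verify: 28 × 52 = 1456 ≡ 1 mod 97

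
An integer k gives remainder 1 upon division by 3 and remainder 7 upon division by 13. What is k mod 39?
M = 3 × 13 = 39. M₁ = 13, y₁ ≡ 1 mod 3. M₂ = 3, y₂ ≡ 9 mod 13. k = 1×13×1 + 7×3×9 ≡ 7 mod 39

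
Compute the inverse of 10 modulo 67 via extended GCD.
Extended GCD: 10(-20) + 67(3) = 1. So 10^(-1) ≡ -20 ≡ 47 (mod 67). Verify: 10 × 47 = 470 ≡ 1 (mod 67)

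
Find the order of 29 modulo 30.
Powers of 29 mod 30: 29^1≡29, 29^2≡1. So the order of 29 is 2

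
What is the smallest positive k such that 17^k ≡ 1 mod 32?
Powers of 17 mod 32: 17^1≡17, 17^2≡1. ord_32(17) = 2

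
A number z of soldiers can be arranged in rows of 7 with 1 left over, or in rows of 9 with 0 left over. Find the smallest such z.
M = 7 × 9 = 63. M₁ = 9, y₁ ≡ 4 mod 7. M₂ = 7, y₂ ≡ 4 mod 9. z = 1×9×4 + 0×7×4 ≡ 36 mod 63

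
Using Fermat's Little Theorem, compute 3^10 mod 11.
By Fermat's Little Theorem, 3^{10} ≡ 1 (mod 11) since 11 is prime and gcd(3, 11) = 1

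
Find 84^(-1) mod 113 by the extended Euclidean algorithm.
Extended GCD: 84(-39) + 113(29) = 1. So 84^(-1) ≡ -39 ≡ 74 mod 113. Verify: 84 × 74 = 6216 ≡ 1 mod 113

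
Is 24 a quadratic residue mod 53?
By Euler's criterion: 24^{26} ≡ 1 mod 53. Since this equals 1, 24 is a QR.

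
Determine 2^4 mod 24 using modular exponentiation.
2^{4} = 16 ≡ 16 (mod 24)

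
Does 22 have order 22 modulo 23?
22^{2} ≡ 1 (mod 23) and 2 < 22, so ord_23(22) = 2 ≠ 22 and 22 is not a primitive root.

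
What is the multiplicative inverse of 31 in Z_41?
Since 41 is prime, by Fermat 31^(-1) ≡ 31^{39} ≡ 4 mod 41. Verify: 31 × 4 = 124 ≡ 1 mod 41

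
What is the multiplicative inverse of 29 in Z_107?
Since 107 is prime, by Fermat 29^(-1) ≡ 29^{105} ≡ 48 mod 107. Verify: 29 × 48 = 1392 ≡ 1 mod 107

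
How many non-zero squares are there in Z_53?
Exactly half the non-zero residues mod a prime are QRs: (53-1)/2 = 26.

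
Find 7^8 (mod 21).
By repeated squaring (mod 21): 7^{1}≡7, 7^{2}≡7, 7^{4}≡7, 7^{8}≡7. So 7^{8} ≡ 7 (mod 21)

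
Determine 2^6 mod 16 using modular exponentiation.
By repeated squaring mod 16: 2^{1}≡2, 2^{2}≡4, 2^{4}≡0. Then 2^{6} = 2^{4+2} ≡ 0 × 4 ≡ 0 mod 16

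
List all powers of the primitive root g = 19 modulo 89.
19^1, 19^2, ..., 19^{88} mod 89: [19, 5, 6, 25, 30, 36, 61, 2, 38, 10, 12, 50, 60, 72, 33, 4, 76, 20, 24, 11, 31, 55, 66, 8, 63, 40, 48, 22, 62, 21, 43, 16, 37, 80, 7, 44, 35, 42, 86, 32, 74, 71, 14, 88, 70, 84, 83, 64, 59, 53, 28, 87, 51, 79, 77, 39, 29, 17, 56, 85, 13, 69, 65, 78, 58, 34, 23, 81, 26, 49, 41, 67, 27, 68, 46, 73, 52, 9, 82, 45, 54, 47, 3, 57, 15, 18, 75, 1]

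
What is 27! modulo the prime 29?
(28)! = (27)! × (28) ≡ -1 (mod 29). So (27)! ≡ -1 × (28)^(-1) ≡ (-1)×(-1) = 1 (mod 29)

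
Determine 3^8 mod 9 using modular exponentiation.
By repeated squaring mod 9: 3^{1}≡3, 3^{2}≡0, 3^{4}≡0, 3^{8}≡0. So 3^{8} ≡ 0 mod 9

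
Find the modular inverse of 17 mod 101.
Since 101 is prime, by Fermat 17^(-1) ≡ 17^{99} ≡ 6 (mod 101). Verify: 17 × 6 = 102 ≡ 1 (mod 101)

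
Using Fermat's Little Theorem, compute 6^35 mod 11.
By Fermat: 6^{10} ≡ 1 (mod 11). 35 = 3×10 + 5. So 6^{35} ≡ 6^{5} ≡ 10 (mod 11)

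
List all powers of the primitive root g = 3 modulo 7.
3^1, 3^2, ..., 3^{6} mod 7: [3, 2, 6, 4, 5, 1]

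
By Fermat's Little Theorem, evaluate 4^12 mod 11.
By Fermat: 4^{10} ≡ 1 mod 11. So 4^{12} = 4^{10} · 4^{2} ≡ 4^{2} ≡ 5 mod 11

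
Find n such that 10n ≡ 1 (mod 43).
Since 43 is prime, by Fermat 10^(-1) ≡ 10^{41} ≡ 13 (mod 43). Verify: 10 × 13 = 130 ≡ 1 (mod 43)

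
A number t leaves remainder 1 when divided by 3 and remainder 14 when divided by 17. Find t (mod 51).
M = 3 × 17 = 51. M₁ = 17, y₁ ≡ 2 (mod 3). M₂ = 3, y₂ ≡ 6 (mod 17). t = 1×17×2 + 14×3×6 ≡ 31 (mod 51)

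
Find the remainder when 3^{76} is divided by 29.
By Fermat: 3^{28} ≡ 1 (mod 29). 76 = 2×28 + 20. So 3^{76} ≡ 3^{20} ≡ 25 (mod 29)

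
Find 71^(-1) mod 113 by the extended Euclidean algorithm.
Extended GCD: 71(-35) + 113(22) = 1. So 71^(-1) ≡ -35 ≡ 78 mod 113. Verify: 71 × 78 = 5538 ≡ 1 mod 113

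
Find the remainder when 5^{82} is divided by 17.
By Fermat: 5^{16} ≡ 1 mod 17. 82 = 5×16 + 2. So 5^{82} ≡ 5^{2} ≡ 8 mod 17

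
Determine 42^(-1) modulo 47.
Since 47 is prime, by Fermat 42^(-1) ≡ 42^{45} ≡ 28 mod 47. Verify: 42 × 28 = 1176 ≡ 1 mod 47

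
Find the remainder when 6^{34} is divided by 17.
By Fermat: 6^{16} ≡ 1 mod 17. 34 = 2×16 + 2. So 6^{34} ≡ 6^{2} ≡ 2 mod 17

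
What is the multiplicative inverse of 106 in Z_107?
Since 107 is prime, by Fermat 106^(-1) ≡ 106^{105} ≡ 106 mod 107. Verify: 106 × 106 = 11236 ≡ 1 mod 107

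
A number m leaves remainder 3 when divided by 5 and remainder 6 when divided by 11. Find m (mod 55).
M = 5 × 11 = 55. M₁ = 11, y₁ ≡ 1 (mod 5). M₂ = 5, y₂ ≡ 9 (mod 11). m = 3×11×1 + 6×5×9 ≡ 28 (mod 55)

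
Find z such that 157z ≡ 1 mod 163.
Since 163 is prime, by Fermat 157^(-1) ≡ 157^{161} ≡ 27 mod 163. Verify: 157 × 27 = 4239 ≡ 1 mod 163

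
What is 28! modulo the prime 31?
(30)! = (28)! × (29) × (30) ≡ -1 (mod 31). So (28)! ≡ -1 × [(30)(29)]^(-1) ≡ 15 (mod 31)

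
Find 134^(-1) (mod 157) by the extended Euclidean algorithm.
Extended GCD: 134(-41) + 157(35) = 1. So 134^(-1) ≡ -41 ≡ 116 (mod 157). Verify: 134 × 116 = 15544 ≡ 1 (mod 157)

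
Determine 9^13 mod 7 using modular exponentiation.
Using Fermat: 9^{6} ≡ 1 mod 7. 13 ≡ 1 mod 6. So 9^{13} ≡ 9^{1} ≡ 2 mod 7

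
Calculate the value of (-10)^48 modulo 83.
By repeated squaring (mod 83): (-10)^{1}≡73, (-10)^{2}≡17, (-10)^{4}≡40, (-10)^{8}≡23, (-10)^{16}≡31, (-10)^{32}≡48. Then (-10)^{48} = (-10)^{32+16} ≡ 48 × 31 ≡ 77 (mod 83)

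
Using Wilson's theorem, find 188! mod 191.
(190)! = (188)! × (189) × (190) ≡ -1 mod 191. So (188)! ≡ -1 × [(190)(189)]^(-1) ≡ 95 mod 191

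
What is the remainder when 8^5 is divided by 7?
By repeated squaring mod 7: 8^{1}≡1, 8^{2}≡1, 8^{4}≡1. Then 8^{5} = 8^{4+1} ≡ 1 × 1 ≡ 1 mod 7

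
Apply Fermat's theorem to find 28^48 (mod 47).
By Fermat: 28^{46} ≡ 1 (mod 47). So 28^{48} = 28^{46} · 28^{2} ≡ 28^{2} ≡ 32 (mod 47)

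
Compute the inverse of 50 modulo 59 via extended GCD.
Extended GCD: 50(13) + 59(-11) = 1. So 50^(-1) ≡ 13 (mod 59). Verify: 50 × 13 = 650 ≡ 1 (mod 59)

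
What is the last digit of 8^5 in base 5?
Using Fermat: 8^{4} ≡ 1 (mod 5). 5 ≡ 1 (mod 4). So 8^{5} ≡ 8^{1} ≡ 3 (mod 5)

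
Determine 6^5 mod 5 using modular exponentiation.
Using Fermat: 6^{4} ≡ 1 mod 5. 5 ≡ 1 mod 4. So 6^{5} ≡ 6^{1} ≡ 1 mod 5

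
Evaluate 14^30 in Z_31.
Using Fermat: 14^{30} ≡ 1 (mod 31). 30 ≡ 0 (mod 30). So 14^{30} ≡ 14^{0} ≡ 1 (mod 31)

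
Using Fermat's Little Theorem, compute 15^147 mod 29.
By Fermat: 15^{28} ≡ 1 (mod 29). 147 = 5×28 + 7. So 15^{147} ≡ 15^{7} ≡ 17 (mod 29)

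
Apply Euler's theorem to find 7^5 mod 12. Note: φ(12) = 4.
By Euler: 7^{4} ≡ 1 mod 12 since gcd(7, 12) = 1. 5 = 1×4 + 1. So 7^{5} ≡ 7^{1} ≡ 7 mod 12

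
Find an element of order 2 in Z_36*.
17 has order 2 mod 36 since 17^{2} ≡ 1 (mod 36) and no smaller power works.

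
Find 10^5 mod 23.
By repeated squaring mod 23: 10^{1}≡10, 10^{2}≡8, 10^{4}≡18. Then 10^{5} = 10^{4+1} ≡ 18 × 10 ≡ 19 mod 23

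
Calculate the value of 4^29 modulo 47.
By repeated squaring (mod 47): 4^{1}≡4, 4^{2}≡16, 4^{4}≡21, 4^{8}≡18, 4^{16}≡42. Then 4^{29} = 4^{16+8+4+1} ≡ 42 × 18 × 21 × 4 ≡ 7 (mod 47)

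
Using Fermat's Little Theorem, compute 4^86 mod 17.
By Fermat: 4^{16} ≡ 1 mod 17. 86 = 5×16 + 6. So 4^{86} ≡ 4^{6} ≡ 16 mod 17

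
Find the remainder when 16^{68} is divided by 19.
By Fermat: 16^{18} ≡ 1 (mod 19). 68 = 3×18 + 14. So 16^{68} ≡ 16^{14} ≡ 4 (mod 19)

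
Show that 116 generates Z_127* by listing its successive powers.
116^1, 116^2, ..., 116^{126} mod 127: [116, 121, 66, 36, 112, 38, 90, 26, 95, 98, 65, 47, 118, 99, 54, 41, 57, 8, 39, 79, 20, 34, 7, 50, 85, 81, 125, 22, 12, 122, 55, 30, 51, 74, 75, 64, 58, 124, 33, 18, 56, 19, 45, 13, 111, 49, 96, 87, 59, 113, 27, 84, 92, 4, 83, 103, 10, 17, 67, 25, 106, 104, 126, 11, 6, 61, 91, 15, 89, 37, 101, 32, 29, 62, 80, 9, 28, 73, 86, 70, 119, 88, 48, 107, 93, 120, 77, 42, 46, 2, 105, 115, 5, 72, 97, 76, 53, 52, 63, 69, 3, 94, 109, 71, 108, 82, 114, 16, 78, 31, 40, 68, 14, 100, 43, 35, 123, 44, 24, 117, 110, 60, 102, 21, 23, 1]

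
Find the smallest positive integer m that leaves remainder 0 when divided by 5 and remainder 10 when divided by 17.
M = 5 × 17 = 85. M₁ = 17, y₁ ≡ 3 mod 5. M₂ = 5, y₂ ≡ 7 mod 17. m = 0×17×3 + 10×5×7 ≡ 10 mod 85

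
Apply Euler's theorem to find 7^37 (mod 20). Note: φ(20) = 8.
By Euler: 7^{8} ≡ 1 (mod 20) since gcd(7, 20) = 1. 37 = 4×8 + 5. So 7^{37} ≡ 7^{5} ≡ 7 (mod 20)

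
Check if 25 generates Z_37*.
25^{18} ≡ 1 (mod 37) and 18 < 36, so ord_37(25) = 18 ≠ 36 and 25 is not a primitive root.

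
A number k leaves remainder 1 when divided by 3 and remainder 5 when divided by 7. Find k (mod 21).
M = 3 × 7 = 21. M₁ = 7, y₁ ≡ 1 (mod 3). M₂ = 3, y₂ ≡ 5 (mod 7). k = 1×7×1 + 5×3×5 ≡ 19 (mod 21)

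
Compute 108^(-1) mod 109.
Since 109 is prime, by Fermat 108^(-1) ≡ 108^{107} ≡ 108 mod 109. Verify: 108 × 108 = 11664 ≡ 1 mod 109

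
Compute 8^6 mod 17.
By repeated squaring (mod 17): 8^{1}≡8, 8^{2}≡13, 8^{4}≡16. Then 8^{6} = 8^{4+2} ≡ 16 × 13 ≡ 4 (mod 17)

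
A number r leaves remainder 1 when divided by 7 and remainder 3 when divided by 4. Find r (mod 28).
M = 7 × 4 = 28. M₁ = 4, y₁ ≡ 2 (mod 7). M₂ = 7, y₂ ≡ 3 (mod 4). r = 1×4×2 + 3×7×3 ≡ 15 (mod 28)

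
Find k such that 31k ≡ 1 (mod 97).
Since 97 is prime, by Fermat 31^(-1) ≡ 31^{95} ≡ 72 (mod 97). Verify: 31 × 72 = 2232 ≡ 1 (mod 97)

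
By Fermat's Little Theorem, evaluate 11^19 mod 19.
By Fermat: 11^{18} ≡ 1 mod 19. So 11^{19} = 11^{18} · 11^{1} ≡ 11^{1} ≡ 11 mod 19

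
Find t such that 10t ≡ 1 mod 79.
Since 79 is prime, by Fermat 10^(-1) ≡ 10^{77} ≡ 8 mod 79. Verify: 10 × 8 = 80 ≡ 1 mod 79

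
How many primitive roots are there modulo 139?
Number of primitive roots mod 139 = φ(p-1) = φ(138) = 44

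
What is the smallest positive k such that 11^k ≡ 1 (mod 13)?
Powers of 11 mod 13: 11^1≡11, 11^2≡4, 11^3≡5, 11^4≡3, 11^5≡7, 11^6≡12, 11^7≡2, 11^8≡9, 11^9≡8, 11^10≡10, 11^11≡6, 11^12≡1. So the order of 11 is 12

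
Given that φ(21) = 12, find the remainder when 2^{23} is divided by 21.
By Euler: 2^{12} ≡ 1 (mod 21) since gcd(2, 21) = 1. 23 = 1×12 + 11. So 2^{23} ≡ 2^{11} ≡ 11 (mod 21)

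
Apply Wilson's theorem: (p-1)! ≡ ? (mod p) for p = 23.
By Wilson's theorem, (22)! ≡ -1 ≡ 22 (mod 23)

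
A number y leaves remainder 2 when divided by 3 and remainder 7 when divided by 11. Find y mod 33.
M = 3 × 11 = 33. M₁ = 11, y₁ ≡ 2 mod 3. M₂ = 3, y₂ ≡ 4 mod 11. y = 2×11×2 + 7×3×4 ≡ 29 mod 33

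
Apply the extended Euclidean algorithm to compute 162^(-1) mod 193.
Extended GCD: 162(56) + 193(-47) = 1. So 162^(-1) ≡ 56 (mod 193). Verify: 162 × 56 = 9072 ≡ 1 (mod 193)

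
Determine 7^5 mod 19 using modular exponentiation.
By repeated squaring (mod 19): 7^{1}≡7, 7^{2}≡11, 7^{4}≡7. Then 7^{5} = 7^{4+1} ≡ 7 × 7 ≡ 11 (mod 19)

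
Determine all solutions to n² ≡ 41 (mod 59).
The square roots of 41 mod 59 are 49 and 10. Verify: 49² = 2401 ≡ 41 (mod 59)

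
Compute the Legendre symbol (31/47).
(31/47) = 31^{23} mod 47 = -1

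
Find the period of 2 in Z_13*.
Powers of 2 mod 13: 2^1≡2, 2^2≡4, 2^3≡8, 2^4≡3, 2^5≡6, 2^6≡12, 2^7≡11, 2^8≡9, 2^9≡5, 2^10≡10, 2^11≡7, 2^12≡1. So the order of 2 is 12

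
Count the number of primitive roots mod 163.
A prime p has φ(p-1) primitive roots; here φ(162) = 54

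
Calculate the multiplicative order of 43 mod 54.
Powers of 43 mod 54: 43^1≡43, 43^2≡13, 43^3≡19, 43^4≡7, 43^5≡31, 43^6≡37, 43^7≡25, 43^8≡49, 43^9≡1. So the order of 43 is 9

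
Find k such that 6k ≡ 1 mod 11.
Since 11 is prime, by Fermat 6^(-1) ≡ 6^{9} ≡ 2 mod 11. Verify: 6 × 2 = 12 ≡ 1 mod 11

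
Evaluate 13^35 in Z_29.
Using Fermat: 13^{28} ≡ 1 (mod 29). 35 ≡ 7 (mod 28). So 13^{35} ≡ 13^{7} ≡ 28 (mod 29)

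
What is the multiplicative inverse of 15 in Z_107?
Since 107 is prime, by Fermat 15^(-1) ≡ 15^{105} ≡ 50 mod 107. Verify: 15 × 50 = 750 ≡ 1 mod 107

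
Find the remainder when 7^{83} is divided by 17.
By Fermat: 7^{16} ≡ 1 (mod 17). 83 = 5×16 + 3. So 7^{83} ≡ 7^{3} ≡ 3 (mod 17)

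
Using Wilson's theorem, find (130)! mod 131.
By Wilson's theorem, (130)! ≡ -1 ≡ 130 mod 131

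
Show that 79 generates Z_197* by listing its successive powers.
79^1, 79^2, ..., 79^{196} mod 197: [79, 134, 145, 29, 124, 143, 68, 53, 50, 10, 2, 158, 71, 93, 58, 51, 89, 136, 106, 100, 20, 4, 119, 142, 186, 116, 102, 178, 75, 15, 3, 40, 8, 41, 87, 175, 35, 7, 159, 150, 30, 6, 80, 16, 82, 174, 153, 70, 14, 121, 103, 60, 12, 160, 32, 164, 151, 109, 140, 28, 45, 9, 120, 24, 123, 64, 131, 105, 21, 83, 56, 90, 18, 43, 48, 49, 128, 65, 13, 42, 166, 112, 180, 36, 86, 96, 98, 59, 130, 26, 84, 135, 27, 163, 72, 172, 192, 196, 118, 63, 52, 168, 73, 54, 129, 144, 147, 187, 195, 39, 126, 104, 139, 146, 108, 61, 91, 97, 177, 193, 78, 55, 11, 81, 95, 19, 122, 182, 194, 157, 189, 156, 110, 22, 162, 190, 38, 47, 167, 191, 117, 181, 115, 23, 44, 127, 183, 76, 94, 137, 185, 37, 165, 33, 46, 88, 57, 169, 152, 188, 77, 173, 74, 133, 66, 92, 176, 114, 141, 107, 179, 154, 149, 148, 69, 132, 184, 155, 31, 85, 17, 161, 111, 101, 99, 138, 67, 171, 113, 62, 170, 34, 125, 25, 5, 1]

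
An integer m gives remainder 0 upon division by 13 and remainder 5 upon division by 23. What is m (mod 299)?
M = 13 × 23 = 299. M₁ = 23, y₁ ≡ 4 (mod 13). M₂ = 13, y₂ ≡ 16 (mod 23). m = 0×23×4 + 5×13×16 ≡ 143 (mod 299)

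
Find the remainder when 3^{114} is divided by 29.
By Fermat: 3^{28} ≡ 1 (mod 29). 114 = 4×28 + 2. So 3^{114} ≡ 3^{2} ≡ 9 (mod 29)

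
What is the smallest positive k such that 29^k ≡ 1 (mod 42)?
Powers of 29 mod 42: 29^1≡29, 29^2≡1. ord_42(29) = 2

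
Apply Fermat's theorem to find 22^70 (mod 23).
By Fermat: 22^{22} ≡ 1 (mod 23). 70 = 3×22 + 4. So 22^{70} ≡ 22^{4} ≡ 1 (mod 23)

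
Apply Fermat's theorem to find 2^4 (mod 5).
By Fermat's Little Theorem, 2^{4} ≡ 1 (mod 5) since 5 is prime and gcd(2, 5) = 1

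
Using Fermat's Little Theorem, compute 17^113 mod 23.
By Fermat: 17^{22} ≡ 1 (mod 23). 113 = 5×22 + 3. So 17^{113} ≡ 17^{3} ≡ 14 (mod 23)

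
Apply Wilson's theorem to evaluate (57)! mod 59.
(58)! = (57)! × (58) ≡ -1 mod 59. So (57)! ≡ -1 × (58)^(-1) ≡ (-1)×(-1) = 1 mod 59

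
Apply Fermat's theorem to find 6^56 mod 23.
By Fermat: 6^{22} ≡ 1 mod 23. 56 = 2×22 + 12. So 6^{56} ≡ 6^{12} ≡ 6 mod 23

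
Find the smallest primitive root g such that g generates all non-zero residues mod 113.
g = 3. Powers: [3, 9, 27, 81, 17, 51, ...] generates all 112 non-zero residues.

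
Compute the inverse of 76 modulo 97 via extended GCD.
Extended GCD: 76(-37) + 97(29) = 1. So 76^(-1) ≡ -37 ≡ 60 (mod 97). Verify: 76 × 60 = 4560 ≡ 1 (mod 97)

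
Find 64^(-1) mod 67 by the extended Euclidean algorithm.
Extended GCD: 64(22) + 67(-21) = 1. So 64^(-1) ≡ 22 mod 67. Verify: 64 × 22 = 1408 ≡ 1 mod 67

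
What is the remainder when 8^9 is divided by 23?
By repeated squaring (mod 23): 8^{1}≡8, 8^{2}≡18, 8^{4}≡2, 8^{8}≡4. Then 8^{9} = 8^{8+1} ≡ 4 × 8 ≡ 9 (mod 23)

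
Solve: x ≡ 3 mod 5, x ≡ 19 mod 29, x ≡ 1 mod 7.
M = 5 × 29 × 7 = 1015. M₁ = 203, y₁ ≡ 2 mod 5. M₂ = 35, y₂ ≡ 5 mod 29. M₃ = 145, y₃ ≡ 3 mod 7. x = 3×203×2 + 19×35×5 + 1×145×3 ≡ 918 mod 1015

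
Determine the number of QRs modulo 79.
The squaring map on Z_79* is 2-to-1, so there are (78)/2 = 39 QRs.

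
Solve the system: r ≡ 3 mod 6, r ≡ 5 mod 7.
M = 6 × 7 = 42. M₁ = 7, y₁ ≡ 1 mod 6. M₂ = 6, y₂ ≡ 6 mod 7. r = 3×7×1 + 5×6×6 ≡ 33 mod 42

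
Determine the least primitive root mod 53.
g = 2. Powers: [2, 4, 8, 16, 32, 11, ...] generates all 52 non-zero residues.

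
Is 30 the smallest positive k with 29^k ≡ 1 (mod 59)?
Powers of 29 mod 59: 29^1≡29, 29^2≡15, 29^3≡22, 29^4≡48, 29^5≡35, 29^6≡12, 29^7≡53, 29^8≡3, 29^9≡28, 29^10≡45, 29^11≡7, 29^12≡26, 29^13≡46, 29^14≡36, 29^15≡41, 29^16≡9, 29^17≡25, 29^18≡17, 29^19≡21, 29^20≡19, 29^21≡20, 29^22≡49, 29^23≡5, 29^24≡27, 29^25≡16, 29^26≡51, 29^27≡4, 29^28≡57, 29^29≡1. Already 29^29≡1, so the order is 29 < 30. No, the actual order is 29.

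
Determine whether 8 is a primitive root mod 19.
8^{6} ≡ 1 mod 19 and 6 < 18, so ord_19(8) = 6 ≠ 18 and 8 is not a primitive root.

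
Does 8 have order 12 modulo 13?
8^{4} ≡ 1 (mod 13) and 4 < 12, so ord_13(8) = 4 ≠ 12 and 8 is not a primitive root.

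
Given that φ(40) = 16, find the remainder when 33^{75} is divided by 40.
By Euler: 33^{16} ≡ 1 (mod 40) since gcd(33, 40) = 1. 75 = 4×16 + 11. So 33^{75} ≡ 33^{11} ≡ 17 (mod 40)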